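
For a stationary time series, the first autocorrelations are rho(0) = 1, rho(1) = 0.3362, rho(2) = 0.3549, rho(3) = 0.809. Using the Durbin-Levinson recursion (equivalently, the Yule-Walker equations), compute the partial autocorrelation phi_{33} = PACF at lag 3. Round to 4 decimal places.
\phi_{33} = 0.7680

The PACF at lag k is phi_{kk}, the last component of the solution
to the Yule-Walker system G_k phi = r_k where
  (G_k)_{ij} = rho(|i - j|), (r_k)_i = rho(i), i,j = 1..k.
Equivalently, Durbin-Levinson gives phi_{kk} iteratively:
  phi_{11} = rho(1)
  phi_{kk} = [rho(k) - sum_{j=1..k-1} phi_{k-1,j} rho(k-j)]
            / [1 - sum_{j=1..k-1} phi_{k-1,j} rho(j)],
  phi_{k,j} = phi_{k-1,j} - phi_{kk} phi_{k-1,k-j},  j = 1..k-1.
Step k = 1:
  phi_11 = rho(1) = 0.3362.
Step k = 2:
  phi_22 = [rho(2) - phi_11 rho(1)] / [1 - phi_11 rho(1)] = [0.3549 - (0.3362)(0.3362)] / [1 - (0.3362)(0.3362)]
         = 0.24186956 / 0.88696956 = 0.272692.
  Update: phi_21 = phi_11 - phi_22 phi_11 = 0.3362 - (0.272692)(0.3362) = 0.244521.
Step k = 3:
  phi_33 = [rho(3) - phi_21 rho(2) - phi_22 rho(1)] / [1 - phi_21 rho(1) - phi_22 rho(2)]
    numerator   = 0.809 - (0.244521)(0.3549) - (0.272692)(0.3362) = 0.63054045
    denominator = 1 - (0.244521)(0.3362) - (0.272692)(0.3549) = 0.82101365
  phi_33 = 0.63054045 / 0.82101365 = 0.768.
Therefore phi_{33} = 0.7680.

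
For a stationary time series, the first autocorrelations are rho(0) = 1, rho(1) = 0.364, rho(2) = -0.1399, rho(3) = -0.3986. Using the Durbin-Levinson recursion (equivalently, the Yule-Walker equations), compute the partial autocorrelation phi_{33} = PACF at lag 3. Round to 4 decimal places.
\phi_{33} = -0.2780

The PACF at lag k is phi_{kk}, the last component of the solution
to the Yule-Walker system G_k phi = r_k where
  (G_k)_{ij} = rho(|i - j|), (r_k)_i = rho(i), i,j = 1..k.
Equivalently, Durbin-Levinson gives phi_{kk} iteratively:
  phi_{11} = rho(1)
  phi_{kk} = [rho(k) - sum_{j=1..k-1} phi_{k-1,j} rho(k-j)]
            / [1 - sum_{j=1..k-1} phi_{k-1,j} rho(j)],
  phi_{k,j} = phi_{k-1,j} - phi_{kk} phi_{k-1,k-j},  j = 1..k-1.
Step k = 1:
  phi_11 = rho(1) = 0.364.
Step k = 2:
  phi_22 = [rho(2) - phi_11 rho(1)] / [1 - phi_11 rho(1)] = [-0.1399 - (0.364)(0.364)] / [1 - (0.364)(0.364)]
         = -0.272396 / 0.867504 = -0.314.
  Update: phi_21 = phi_11 - phi_22 phi_11 = 0.364 - (-0.314)(0.364) = 0.478296.
Step k = 3:
  phi_33 = [rho(3) - phi_21 rho(2) - phi_22 rho(1)] / [1 - phi_21 rho(1) - phi_22 rho(2)]
    numerator   = -0.3986 - (0.478296)(-0.1399) - (-0.314)(0.364) = -0.21739051
    denominator = 1 - (0.478296)(0.364) - (-0.314)(-0.1399) = 0.78197174
  phi_33 = -0.21739051 / 0.78197174 = -0.278.
Therefore phi_{33} = -0.2780.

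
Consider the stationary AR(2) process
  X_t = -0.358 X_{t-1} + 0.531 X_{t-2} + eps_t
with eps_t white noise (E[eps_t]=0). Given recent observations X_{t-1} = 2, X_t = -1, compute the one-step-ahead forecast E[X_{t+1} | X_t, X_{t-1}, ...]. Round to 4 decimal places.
E[X_{t+1} \mid \mathcal F_t] = 1.4200

For an AR(p) model X_t = c + sum_i phi_i X_{t-i} + eps_t, the
one-step-ahead conditional mean is
  E[X_{t+1} | X_t, ...] = c + sum_i phi_i X_{t+1-i}.
Substitute known values:
  E[X_{t+1} | ...] = (-0.358) * (-1) + (0.531) * (2)
                   = 1.4200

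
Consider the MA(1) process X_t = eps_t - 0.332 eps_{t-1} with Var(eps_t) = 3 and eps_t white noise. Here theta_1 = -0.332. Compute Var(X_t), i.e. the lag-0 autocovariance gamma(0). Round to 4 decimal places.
\gamma(0) = 3.3307

For an MA(q) process X_t = eps_t + sum_i theta_i eps_{t-i} with
Var(eps_t) = sigma^2, the variance is
  gamma(0) = sigma^2 * (1 + sum_i theta_i^2).
  sum_i theta_i^2 = (-0.332)^2 = 0.110224.
  gamma(0) = 3 * (1 + 0.110224) = 3 * 1.110224 = 3.330672, which rounds to 3.3307.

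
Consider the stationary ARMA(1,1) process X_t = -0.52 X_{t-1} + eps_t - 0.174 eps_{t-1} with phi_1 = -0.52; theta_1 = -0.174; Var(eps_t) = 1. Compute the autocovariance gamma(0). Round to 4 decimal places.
\gamma(0) = 1.6601

Multiply the model equation by X_{t-k} and take expectations. With theta_0 = psi_0 = 1 and psi_j the MA(infinity) weights, this gives
  gamma(k) - sum_i phi_i gamma(k-i) = c_k,
  c_k = sigma^2 * sum_{j=k..q} theta_j psi_{j-k}   (c_k = 0 for k > q),
using gamma(-m) = gamma(m).
psi-weights needed (psi_j = theta_j + sum_i phi_i psi_{j-i}):
  psi_1 = theta_1 + phi_1 = -0.174 + (-0.52) = -0.694
Right-hand sides:
  c_0 = sigma^2 (1 + theta_1 psi_1) = 1 * (1 + (-0.174)(-0.694)) = 1 * 1.120756 = 1.120756
  c_1 = sigma^2 theta_1 = 1 * (-0.174) = -0.174
  c_2 = 0
Equations for k = 0 and k = 1 (AR order 1):
  gamma(0) = phi_1 gamma(1) + c_0
  gamma(1) = phi_1 gamma(0) + c_1
Substituting the second into the first: gamma(0) (1 - phi_1^2) = c_0 + phi_1 c_1, so
  gamma(0) = (c_0 + phi_1 c_1) / (1 - phi_1^2) = (1.120756 + (-0.52)(-0.174)) / (1 - (-0.52)^2) = 1.211236 / 0.7296 = 1.660137.
Therefore gamma(0) = 1.6601 (to 4 decimal places).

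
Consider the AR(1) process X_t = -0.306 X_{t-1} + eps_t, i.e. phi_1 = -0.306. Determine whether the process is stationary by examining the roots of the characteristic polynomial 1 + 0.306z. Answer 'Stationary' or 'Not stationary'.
\text{Stationary}

The AR(p) characteristic polynomial is P(z) = 1 + 0.306z.
Stationarity requires all roots to lie outside the unit circle, i.e. |z| > 1 for every root.
This is linear in z: 1 + (0.306) z = 0  =>  z = -1/(0.306) = -3.267974,  |z| = 3.267974.
Moduli of all roots: 3.2680.
All moduli strictly greater than 1? Yes.
Verdict: Stationary.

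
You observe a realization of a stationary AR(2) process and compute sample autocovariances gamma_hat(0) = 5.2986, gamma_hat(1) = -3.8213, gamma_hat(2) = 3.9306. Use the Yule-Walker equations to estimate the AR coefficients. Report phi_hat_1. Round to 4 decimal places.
\hat\phi_{1} = -0.3880

The Yule-Walker equations for an AR(p) process read, in matrix form,
  Gamma_p phi = r_p,   with   (Gamma_p)_{ij} = gamma(|i - j|),
                       (r_p)_i = gamma(i),   i,j = 1..p.
Substitute the sample gammas (Toeplitz matrix and right-hand side of size 2):
  Gamma_p = [[5.2986, -3.8213], [-3.8213, 5.2986]]
  r_p     = [-3.8213, 3.9306]
Written out:
  5.2986 phi_1 - 3.8213 phi_2 = -3.8213
  -3.8213 phi_1 + 5.2986 phi_2 = 3.9306
Solve by Cramer's rule:
  det = gamma(0)^2 - gamma(1)^2 = (5.2986)^2 - (-3.8213)^2 = 28.07516196 - 14.60233369 = 13.47282827
  phi_hat_1 = [gamma(1) gamma(0) - gamma(1) gamma(2)] / det = [(-3.8213)(5.2986) - (-3.8213)(3.9306)] / 13.47282827 = -5.2275384 / 13.47282827 = -0.388
  phi_hat_2 = [gamma(0) gamma(2) - gamma(1)^2] / det = [(5.2986)(3.9306) - (-3.8213)^2] / 13.47282827 = 6.22434347 / 13.47282827 = 0.462
So phi_hat = [-0.3880, 0.4620].
Therefore phi_hat_1 = -0.3880.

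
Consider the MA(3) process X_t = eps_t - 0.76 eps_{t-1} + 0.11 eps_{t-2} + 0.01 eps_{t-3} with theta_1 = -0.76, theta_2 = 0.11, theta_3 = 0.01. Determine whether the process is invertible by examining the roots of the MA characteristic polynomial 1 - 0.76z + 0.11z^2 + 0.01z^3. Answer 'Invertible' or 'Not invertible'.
\text{Invertible}

The MA(q) characteristic polynomial is P(z) = 1 - 0.76z + 0.11z^2 + 0.01z^3.
Invertibility requires all roots to lie outside the unit circle, i.e. |z| > 1 for every root.
Degree 3: look for a simple real root z0 first, then factor out (1 - z/z0) and solve the remaining quadratic.
Testing z0 = 2: P(2) = 1 + (-0.76)(2) + (0.11)(2)^2 + (0.01)(2)^3
  = 1 + (-1.52) + (0.44) + (0.08) = 0.  So z_0 = 2 is a root, |z_0| = 2.
Divide out the factor (1 - 0.5 z) = (1 - z/z0) (since 1/z0 = 0.5):
  P(z) = (1 - 0.5 z)(1 + (-0.26) z + (-0.02) z^2)
  [check: z-coef -0.26 - (0.5) = -0.76; z^2-coef -0.02 - (0.5)(-0.26) = 0.11; z^3-coef -(0.5)(-0.02) = 0.01.]
Remaining roots from the quadratic factor 1 + (-0.26) z + (-0.02) z^2:
  Set 1 + (-0.26) z + (-0.02) z^2 = 0, i.e. a z^2 + b z + c = 0 with a = -0.02, b = -0.26, c = 1.
  Discriminant D = b^2 - 4ac = (-0.26)^2 - 4*(-0.02)*1 = 0.0676 - (-0.08) = 0.1476.
  D >= 0, so the roots are real: z = (-b +/- sqrt(D)) / (2a) = (0.26 +/- 0.384187) / (-0.04).
    z_1 = (0.26 + 0.384187) / (-0.04) = -16.1047,   |z_1| = 16.1047.
    z_2 = (0.26 - 0.384187) / (-0.04) = 3.1047,   |z_2| = 3.1047.
Moduli of all roots: 2.0000, 16.1047, 3.1047.
All moduli strictly greater than 1? Yes.
Verdict: Invertible.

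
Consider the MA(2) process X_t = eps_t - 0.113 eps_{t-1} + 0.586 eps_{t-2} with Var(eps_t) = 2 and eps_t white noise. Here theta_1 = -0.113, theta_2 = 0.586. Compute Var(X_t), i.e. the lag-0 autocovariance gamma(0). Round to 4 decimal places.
\gamma(0) = 2.7123

For an MA(q) process X_t = eps_t + sum_i theta_i eps_{t-i} with
Var(eps_t) = sigma^2, the variance is
  gamma(0) = sigma^2 * (1 + sum_i theta_i^2).
  sum_i theta_i^2 = (-0.113)^2 + (0.586)^2 = 0.012769 + 0.343396 = 0.356165.
  gamma(0) = 2 * (1 + 0.356165) = 2 * 1.356165 = 2.71233, which rounds to 2.7123.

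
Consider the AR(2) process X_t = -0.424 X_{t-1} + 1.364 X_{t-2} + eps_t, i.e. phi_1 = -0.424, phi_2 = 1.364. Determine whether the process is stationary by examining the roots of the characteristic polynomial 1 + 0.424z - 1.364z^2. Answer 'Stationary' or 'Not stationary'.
\text{Not stationary}

The AR(p) characteristic polynomial is P(z) = 1 + 0.424z - 1.364z^2.
Stationarity requires all roots to lie outside the unit circle, i.e. |z| > 1 for every root.
Set 1 + (0.424) z + (-1.364) z^2 = 0, i.e. a z^2 + b z + c = 0 with a = -1.364, b = 0.424, c = 1.
Discriminant D = b^2 - 4ac = (0.424)^2 - 4*(-1.364)*1 = 0.179776 - (-5.456) = 5.635776.
D >= 0, so the roots are real: z = (-b +/- sqrt(D)) / (2a) = (-0.424 +/- 2.373979) / (-2.728).
  z_1 = (-0.424 + 2.373979) / (-2.728) = -0.7148,   |z_1| = 0.7148.
  z_2 = (-0.424 - 2.373979) / (-2.728) = 1.0257,   |z_2| = 1.0257.
Moduli of all roots: 0.7148, 1.0257.
All moduli strictly greater than 1? No.
Verdict: Not stationary.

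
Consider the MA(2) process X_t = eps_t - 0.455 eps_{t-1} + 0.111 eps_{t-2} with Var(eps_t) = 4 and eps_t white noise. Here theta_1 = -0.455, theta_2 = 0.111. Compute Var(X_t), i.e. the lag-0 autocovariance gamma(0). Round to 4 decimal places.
\gamma(0) = 4.8774

For an MA(q) process X_t = eps_t + sum_i theta_i eps_{t-i} with
Var(eps_t) = sigma^2, the variance is
  gamma(0) = sigma^2 * (1 + sum_i theta_i^2).
  sum_i theta_i^2 = (-0.455)^2 + (0.111)^2 = 0.207025 + 0.012321 = 0.219346.
  gamma(0) = 4 * (1 + 0.219346) = 4 * 1.219346 = 4.877384, which rounds to 4.8774.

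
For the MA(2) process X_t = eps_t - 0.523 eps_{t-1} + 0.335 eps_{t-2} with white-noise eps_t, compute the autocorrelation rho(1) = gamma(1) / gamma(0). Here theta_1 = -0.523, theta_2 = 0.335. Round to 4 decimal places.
\rho(1) = -0.5038

For an MA(q) process with theta_0 = 1, the autocovariance is
  gamma(k) = sigma^2 * sum_{i=0..q-k} theta_i * theta_{i+k},
and rho(k) = gamma(k) / gamma(0). Sigma^2 cancels.
  numerator   = (1)*(-0.523) + (-0.523)*(0.335) = -0.698205.
  denominator = (1)^2 + (-0.523)^2 + (0.335)^2 = 1.385754.
  rho(1) = -0.698205 / 1.385754 = -0.5038.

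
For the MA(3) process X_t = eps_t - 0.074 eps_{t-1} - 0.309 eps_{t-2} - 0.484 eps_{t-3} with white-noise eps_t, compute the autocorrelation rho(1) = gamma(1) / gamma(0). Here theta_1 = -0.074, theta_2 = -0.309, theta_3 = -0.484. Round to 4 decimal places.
\rho(1) = 0.0737

For an MA(q) process with theta_0 = 1, the autocovariance is
  gamma(k) = sigma^2 * sum_{i=0..q-k} theta_i * theta_{i+k},
and rho(k) = gamma(k) / gamma(0). Sigma^2 cancels.
  numerator   = (1)*(-0.074) + (-0.074)*(-0.309) + (-0.309)*(-0.484) = 0.098422.
  denominator = (1)^2 + (-0.074)^2 + (-0.309)^2 + (-0.484)^2 = 1.335213.
  rho(1) = 0.098422 / 1.335213 = 0.0737.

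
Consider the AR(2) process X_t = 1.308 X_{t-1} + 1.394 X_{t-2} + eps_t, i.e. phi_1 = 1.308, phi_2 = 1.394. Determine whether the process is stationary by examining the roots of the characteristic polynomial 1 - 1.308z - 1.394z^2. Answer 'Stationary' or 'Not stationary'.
\text{Not stationary}

The AR(p) characteristic polynomial is P(z) = 1 - 1.308z - 1.394z^2.
Stationarity requires all roots to lie outside the unit circle, i.e. |z| > 1 for every root.
Set 1 + (-1.308) z + (-1.394) z^2 = 0, i.e. a z^2 + b z + c = 0 with a = -1.394, b = -1.308, c = 1.
Discriminant D = b^2 - 4ac = (-1.308)^2 - 4*(-1.394)*1 = 1.710864 - (-5.576) = 7.286864.
D >= 0, so the roots are real: z = (-b +/- sqrt(D)) / (2a) = (1.308 +/- 2.699419) / (-2.788).
  z_1 = (1.308 + 2.699419) / (-2.788) = -1.4374,   |z_1| = 1.4374.
  z_2 = (1.308 - 2.699419) / (-2.788) = 0.4991,   |z_2| = 0.4991.
Moduli of all roots: 1.4374, 0.4991.
All moduli strictly greater than 1? No.
Verdict: Not stationary.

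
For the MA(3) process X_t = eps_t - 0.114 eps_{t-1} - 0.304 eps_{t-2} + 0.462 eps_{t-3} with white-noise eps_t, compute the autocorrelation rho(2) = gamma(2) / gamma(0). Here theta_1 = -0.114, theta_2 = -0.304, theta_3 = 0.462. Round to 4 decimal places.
\rho(2) = -0.2704

For an MA(q) process with theta_0 = 1, the autocovariance is
  gamma(k) = sigma^2 * sum_{i=0..q-k} theta_i * theta_{i+k},
and rho(k) = gamma(k) / gamma(0). Sigma^2 cancels.
  numerator   = (1)*(-0.304) + (-0.114)*(0.462) = -0.356668.
  denominator = (1)^2 + (-0.114)^2 + (-0.304)^2 + (0.462)^2 = 1.318856.
  rho(2) = -0.356668 / 1.318856 = -0.2704.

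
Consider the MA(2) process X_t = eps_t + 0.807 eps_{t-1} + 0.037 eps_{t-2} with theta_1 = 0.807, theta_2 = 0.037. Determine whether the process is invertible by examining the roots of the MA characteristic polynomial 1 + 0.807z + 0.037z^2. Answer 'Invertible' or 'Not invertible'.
\text{Invertible}

The MA(q) characteristic polynomial is P(z) = 1 + 0.807z + 0.037z^2.
Invertibility requires all roots to lie outside the unit circle, i.e. |z| > 1 for every root.
Set 1 + (0.807) z + (0.037) z^2 = 0, i.e. a z^2 + b z + c = 0 with a = 0.037, b = 0.807, c = 1.
Discriminant D = b^2 - 4ac = (0.807)^2 - 4*(0.037)*1 = 0.651249 - (0.148) = 0.503249.
D >= 0, so the roots are real: z = (-b +/- sqrt(D)) / (2a) = (-0.807 +/- 0.7094) / (0.074).
  z_1 = (-0.807 + 0.7094) / (0.074) = -1.3189,   |z_1| = 1.3189.
  z_2 = (-0.807 - 0.7094) / (0.074) = -20.4919,   |z_2| = 20.4919.
Moduli of all roots: 1.3189, 20.4919.
All moduli strictly greater than 1? Yes.
Verdict: Invertible.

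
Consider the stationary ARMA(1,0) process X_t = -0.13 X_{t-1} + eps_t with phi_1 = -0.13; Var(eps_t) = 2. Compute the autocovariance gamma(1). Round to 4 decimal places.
\gamma(1) = -0.2645

Multiply the model equation by X_{t-k} and take expectations. With theta_0 = psi_0 = 1 and psi_j the MA(infinity) weights, this gives
  gamma(k) - sum_i phi_i gamma(k-i) = c_k,
  c_k = sigma^2 * sum_{j=k..q} theta_j psi_{j-k}   (c_k = 0 for k > q),
using gamma(-m) = gamma(m).
Pure AR (q = 0): c_0 = sigma^2 = 2, c_k = 0 for k >= 1.
Equations for k = 0 and k = 1 (AR order 1):
  gamma(0) = phi_1 gamma(1) + c_0
  gamma(1) = phi_1 gamma(0) + c_1
Substituting the second into the first: gamma(0) (1 - phi_1^2) = c_0 + phi_1 c_1, so
  gamma(0) = c_0 / (1 - phi_1^2) = 2 / (1 - (-0.13)^2) = 2 / 0.9831 = 2.034381.
  gamma(1) = phi_1 gamma(0) = (-0.13)(2.034381) = -0.26447.
Therefore gamma(1) = -0.2645 (to 4 decimal places).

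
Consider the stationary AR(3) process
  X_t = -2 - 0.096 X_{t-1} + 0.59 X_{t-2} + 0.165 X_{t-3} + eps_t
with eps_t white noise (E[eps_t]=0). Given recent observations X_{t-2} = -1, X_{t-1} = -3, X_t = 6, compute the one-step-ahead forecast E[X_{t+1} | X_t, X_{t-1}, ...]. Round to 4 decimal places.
E[X_{t+1} \mid \mathcal F_t] = -4.5110

For an AR(p) model X_t = c + sum_i phi_i X_{t-i} + eps_t, the
one-step-ahead conditional mean is
  E[X_{t+1} | X_t, ...] = c + sum_i phi_i X_{t+1-i}.
Substitute known values:
  E[X_{t+1} | ...] = -2 + (-0.096) * (6) + (0.59) * (-3) + (0.165) * (-1)
                   = -4.5110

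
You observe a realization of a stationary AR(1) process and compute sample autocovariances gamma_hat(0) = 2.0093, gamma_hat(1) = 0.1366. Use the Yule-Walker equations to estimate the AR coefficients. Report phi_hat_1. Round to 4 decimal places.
\hat\phi_{1} = 0.0680

The Yule-Walker equations for an AR(p) process read, in matrix form,
  Gamma_p phi = r_p,   with   (Gamma_p)_{ij} = gamma(|i - j|),
                       (r_p)_i = gamma(i),   i,j = 1..p.
Substitute the sample gammas (Toeplitz matrix and right-hand side of size 1):
  Gamma_p = [[2.0093]]
  r_p     = [0.1366]
With p = 1 this is the single equation gamma(0) phi_1 = gamma(1):
  phi_hat_1 = gamma(1) / gamma(0) = 0.1366 / 2.0093 = 0.0680.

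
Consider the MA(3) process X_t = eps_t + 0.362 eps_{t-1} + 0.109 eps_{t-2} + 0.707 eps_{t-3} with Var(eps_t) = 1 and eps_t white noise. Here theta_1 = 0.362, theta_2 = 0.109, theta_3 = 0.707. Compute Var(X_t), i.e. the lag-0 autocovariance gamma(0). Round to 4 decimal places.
\gamma(0) = 1.6428

For an MA(q) process X_t = eps_t + sum_i theta_i eps_{t-i} with
Var(eps_t) = sigma^2, the variance is
  gamma(0) = sigma^2 * (1 + sum_i theta_i^2).
  sum_i theta_i^2 = (0.362)^2 + (0.109)^2 + (0.707)^2 = 0.131044 + 0.011881 + 0.499849 = 0.642774.
  gamma(0) = 1 * (1 + 0.642774) = 1 * 1.642774 = 1.642774, which rounds to 1.6428.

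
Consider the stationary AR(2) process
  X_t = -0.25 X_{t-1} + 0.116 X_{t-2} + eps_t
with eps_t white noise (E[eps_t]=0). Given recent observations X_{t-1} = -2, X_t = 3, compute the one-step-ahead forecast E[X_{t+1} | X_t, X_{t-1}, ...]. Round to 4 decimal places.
E[X_{t+1} \mid \mathcal F_t] = -0.9820

For an AR(p) model X_t = c + sum_i phi_i X_{t-i} + eps_t, the
one-step-ahead conditional mean is
  E[X_{t+1} | X_t, ...] = c + sum_i phi_i X_{t+1-i}.
Substitute known values:
  E[X_{t+1} | ...] = (-0.25) * (3) + (0.116) * (-2)
                   = -0.9820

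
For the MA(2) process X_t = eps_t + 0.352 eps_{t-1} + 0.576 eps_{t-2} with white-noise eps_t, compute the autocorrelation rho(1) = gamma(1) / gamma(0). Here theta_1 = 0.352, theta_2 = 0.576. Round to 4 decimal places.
\rho(1) = 0.3811

For an MA(q) process with theta_0 = 1, the autocovariance is
  gamma(k) = sigma^2 * sum_{i=0..q-k} theta_i * theta_{i+k},
and rho(k) = gamma(k) / gamma(0). Sigma^2 cancels.
  numerator   = (1)*(0.352) + (0.352)*(0.576) = 0.554752.
  denominator = (1)^2 + (0.352)^2 + (0.576)^2 = 1.45568.
  rho(1) = 0.554752 / 1.45568 = 0.3811.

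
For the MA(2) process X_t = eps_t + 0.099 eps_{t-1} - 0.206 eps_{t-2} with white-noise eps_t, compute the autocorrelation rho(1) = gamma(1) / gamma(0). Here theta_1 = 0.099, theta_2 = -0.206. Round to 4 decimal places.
\rho(1) = 0.0747

For an MA(q) process with theta_0 = 1, the autocovariance is
  gamma(k) = sigma^2 * sum_{i=0..q-k} theta_i * theta_{i+k},
and rho(k) = gamma(k) / gamma(0). Sigma^2 cancels.
  numerator   = (1)*(0.099) + (0.099)*(-0.206) = 0.078606.
  denominator = (1)^2 + (0.099)^2 + (-0.206)^2 = 1.052237.
  rho(1) = 0.078606 / 1.052237 = 0.0747.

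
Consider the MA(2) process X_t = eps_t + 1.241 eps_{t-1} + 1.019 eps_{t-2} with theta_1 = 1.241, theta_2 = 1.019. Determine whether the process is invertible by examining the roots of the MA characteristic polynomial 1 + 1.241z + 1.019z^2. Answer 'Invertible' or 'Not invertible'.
\text{Not invertible}

The MA(q) characteristic polynomial is P(z) = 1 + 1.241z + 1.019z^2.
Invertibility requires all roots to lie outside the unit circle, i.e. |z| > 1 for every root.
Set 1 + (1.241) z + (1.019) z^2 = 0, i.e. a z^2 + b z + c = 0 with a = 1.019, b = 1.241, c = 1.
Discriminant D = b^2 - 4ac = (1.241)^2 - 4*(1.019)*1 = 1.540081 - (4.076) = -2.535919.
D < 0, so the roots are the complex-conjugate pair z = (-b +/- i sqrt(-D)) / (2a) = -0.6089 +/- 0.7814i.
For a conjugate pair |z|^2 = z * conj(z) = (product of roots) = c/a = 1/(1.019) = 0.981354, so |z| = sqrt(0.981354) = 0.9906 for both roots.
Moduli of all roots: 0.9906, 0.9906.
All moduli strictly greater than 1? No.
Verdict: Not invertible.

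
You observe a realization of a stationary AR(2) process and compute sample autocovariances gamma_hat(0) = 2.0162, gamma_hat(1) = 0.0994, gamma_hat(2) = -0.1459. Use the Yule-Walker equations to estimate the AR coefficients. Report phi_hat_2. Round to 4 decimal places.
\hat\phi_{2} = -0.0750

The Yule-Walker equations for an AR(p) process read, in matrix form,
  Gamma_p phi = r_p,   with   (Gamma_p)_{ij} = gamma(|i - j|),
                       (r_p)_i = gamma(i),   i,j = 1..p.
Substitute the sample gammas (Toeplitz matrix and right-hand side of size 2):
  Gamma_p = [[2.0162, 0.0994], [0.0994, 2.0162]]
  r_p     = [0.0994, -0.1459]
Written out:
  2.0162 phi_1 + 0.0994 phi_2 = 0.0994
  0.0994 phi_1 + 2.0162 phi_2 = -0.1459
Solve by Cramer's rule:
  det = gamma(0)^2 - gamma(1)^2 = (2.0162)^2 - (0.0994)^2 = 4.06506244 - 0.00988036 = 4.05518208
  phi_hat_1 = [gamma(1) gamma(0) - gamma(1) gamma(2)] / det = [(0.0994)(2.0162) - (0.0994)(-0.1459)] / 4.05518208 = 0.21491274 / 4.05518208 = 0.053
  phi_hat_2 = [gamma(0) gamma(2) - gamma(1)^2] / det = [(2.0162)(-0.1459) - (0.0994)^2] / 4.05518208 = -0.30404394 / 4.05518208 = -0.075
So phi_hat = [0.0530, -0.0750].
Therefore phi_hat_2 = -0.0750.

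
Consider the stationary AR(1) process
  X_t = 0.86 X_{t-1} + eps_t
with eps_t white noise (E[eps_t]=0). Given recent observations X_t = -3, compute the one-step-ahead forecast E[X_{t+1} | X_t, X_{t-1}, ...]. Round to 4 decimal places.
E[X_{t+1} \mid \mathcal F_t] = -2.5800

For an AR(p) model X_t = c + sum_i phi_i X_{t-i} + eps_t, the
one-step-ahead conditional mean is
  E[X_{t+1} | X_t, ...] = c + sum_i phi_i X_{t+1-i}.
Substitute known values:
  E[X_{t+1} | ...] = (0.86) * (-3)
                   = -2.5800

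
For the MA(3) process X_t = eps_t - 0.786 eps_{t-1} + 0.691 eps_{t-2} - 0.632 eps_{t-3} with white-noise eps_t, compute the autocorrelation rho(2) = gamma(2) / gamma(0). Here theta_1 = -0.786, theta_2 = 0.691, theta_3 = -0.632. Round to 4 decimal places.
\rho(2) = 0.4761

For an MA(q) process with theta_0 = 1, the autocovariance is
  gamma(k) = sigma^2 * sum_{i=0..q-k} theta_i * theta_{i+k},
and rho(k) = gamma(k) / gamma(0). Sigma^2 cancels.
  numerator   = (1)*(0.691) + (-0.786)*(-0.632) = 1.187752.
  denominator = (1)^2 + (-0.786)^2 + (0.691)^2 + (-0.632)^2 = 2.494701.
  rho(2) = 1.187752 / 2.494701 = 0.4761.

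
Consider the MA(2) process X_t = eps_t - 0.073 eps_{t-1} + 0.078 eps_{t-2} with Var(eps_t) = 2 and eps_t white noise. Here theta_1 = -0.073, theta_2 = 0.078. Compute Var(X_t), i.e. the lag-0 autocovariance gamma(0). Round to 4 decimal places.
\gamma(0) = 2.0228

For an MA(q) process X_t = eps_t + sum_i theta_i eps_{t-i} with
Var(eps_t) = sigma^2, the variance is
  gamma(0) = sigma^2 * (1 + sum_i theta_i^2).
  sum_i theta_i^2 = (-0.073)^2 + (0.078)^2 = 0.005329 + 0.006084 = 0.011413.
  gamma(0) = 2 * (1 + 0.011413) = 2 * 1.011413 = 2.022826, which rounds to 2.0228.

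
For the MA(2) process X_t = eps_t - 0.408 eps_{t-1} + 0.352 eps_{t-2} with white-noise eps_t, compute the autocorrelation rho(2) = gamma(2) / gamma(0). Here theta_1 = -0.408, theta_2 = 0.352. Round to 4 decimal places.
\rho(2) = 0.2728

For an MA(q) process with theta_0 = 1, the autocovariance is
  gamma(k) = sigma^2 * sum_{i=0..q-k} theta_i * theta_{i+k},
and rho(k) = gamma(k) / gamma(0). Sigma^2 cancels.
  numerator   = (1)*(0.352) = 0.352.
  denominator = (1)^2 + (-0.408)^2 + (0.352)^2 = 1.290368.
  rho(2) = 0.352 / 1.290368 = 0.2728.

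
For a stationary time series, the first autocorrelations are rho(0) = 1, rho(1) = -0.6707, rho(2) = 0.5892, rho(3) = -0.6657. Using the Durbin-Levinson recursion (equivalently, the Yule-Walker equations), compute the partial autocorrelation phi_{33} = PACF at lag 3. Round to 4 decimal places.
\phi_{33} = -0.3899

The PACF at lag k is phi_{kk}, the last component of the solution
to the Yule-Walker system G_k phi = r_k where
  (G_k)_{ij} = rho(|i - j|), (r_k)_i = rho(i), i,j = 1..k.
Equivalently, Durbin-Levinson gives phi_{kk} iteratively:
  phi_{11} = rho(1)
  phi_{kk} = [rho(k) - sum_{j=1..k-1} phi_{k-1,j} rho(k-j)]
            / [1 - sum_{j=1..k-1} phi_{k-1,j} rho(j)],
  phi_{k,j} = phi_{k-1,j} - phi_{kk} phi_{k-1,k-j},  j = 1..k-1.
Step k = 1:
  phi_11 = rho(1) = -0.6707.
Step k = 2:
  phi_22 = [rho(2) - phi_11 rho(1)] / [1 - phi_11 rho(1)] = [0.5892 - (-0.6707)(-0.6707)] / [1 - (-0.6707)(-0.6707)]
         = 0.13936151 / 0.55016151 = 0.25331.
  Update: phi_21 = phi_11 - phi_22 phi_11 = -0.6707 - (0.25331)(-0.6707) = -0.500805.
Step k = 3:
  phi_33 = [rho(3) - phi_21 rho(2) - phi_22 rho(1)] / [1 - phi_21 rho(1) - phi_22 rho(2)]
    numerator   = -0.6657 - (-0.500805)(0.5892) - (0.25331)(-0.6707) = -0.20073064
    denominator = 1 - (-0.500805)(-0.6707) - (0.25331)(0.5892) = 0.51485982
  phi_33 = -0.20073064 / 0.51485982 = -0.3899.
Therefore phi_{33} = -0.3899.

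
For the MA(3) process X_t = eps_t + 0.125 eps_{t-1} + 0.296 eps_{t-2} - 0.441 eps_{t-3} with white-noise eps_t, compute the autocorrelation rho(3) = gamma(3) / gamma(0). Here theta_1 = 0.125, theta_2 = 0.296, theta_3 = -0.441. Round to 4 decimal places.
\rho(3) = -0.3398

For an MA(q) process with theta_0 = 1, the autocovariance is
  gamma(k) = sigma^2 * sum_{i=0..q-k} theta_i * theta_{i+k},
and rho(k) = gamma(k) / gamma(0). Sigma^2 cancels.
  numerator   = (1)*(-0.441) = -0.441.
  denominator = (1)^2 + (0.125)^2 + (0.296)^2 + (-0.441)^2 = 1.297722.
  rho(3) = -0.441 / 1.297722 = -0.3398.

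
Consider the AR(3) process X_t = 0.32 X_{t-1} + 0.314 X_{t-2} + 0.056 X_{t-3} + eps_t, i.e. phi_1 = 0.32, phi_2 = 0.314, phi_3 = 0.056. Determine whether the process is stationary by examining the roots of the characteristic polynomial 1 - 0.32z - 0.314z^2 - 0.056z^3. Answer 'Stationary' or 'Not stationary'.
\text{Stationary}

The AR(p) characteristic polynomial is P(z) = 1 - 0.32z - 0.314z^2 - 0.056z^3.
Stationarity requires all roots to lie outside the unit circle, i.e. |z| > 1 for every root.
Degree 3: look for a simple real root z0 first, then factor out (1 - z/z0) and solve the remaining quadratic.
Testing z0 = 1.25: P(1.25) = 1 + (-0.32)(1.25) + (-0.314)(1.25)^2 + (-0.056)(1.25)^3
  = 1 + (-0.4) + (-0.490625) + (-0.109375) = 0.  So z_0 = 1.25 is a root, |z_0| = 1.25.
Divide out the factor (1 - 0.8 z) = (1 - z/z0) (since 1/z0 = 0.8):
  P(z) = (1 - 0.8 z)(1 + (0.48) z + (0.07) z^2)
  [check: z-coef 0.48 - (0.8) = -0.32; z^2-coef 0.07 - (0.8)(0.48) = -0.314; z^3-coef -(0.8)(0.07) = -0.056.]
Remaining roots from the quadratic factor 1 + (0.48) z + (0.07) z^2:
  Set 1 + (0.48) z + (0.07) z^2 = 0, i.e. a z^2 + b z + c = 0 with a = 0.07, b = 0.48, c = 1.
  Discriminant D = b^2 - 4ac = (0.48)^2 - 4*(0.07)*1 = 0.2304 - (0.28) = -0.0496.
  D < 0, so the roots are the complex-conjugate pair z = (-b +/- i sqrt(-D)) / (2a) = -3.4286 +/- 1.5908i.
  For a conjugate pair |z|^2 = z * conj(z) = (product of roots) = c/a = 1/(0.07) = 14.285714, so |z| = sqrt(14.285714) = 3.7796 for both roots.
Moduli of all roots: 1.2500, 3.7796, 3.7796.
All moduli strictly greater than 1? Yes.
Verdict: Stationary.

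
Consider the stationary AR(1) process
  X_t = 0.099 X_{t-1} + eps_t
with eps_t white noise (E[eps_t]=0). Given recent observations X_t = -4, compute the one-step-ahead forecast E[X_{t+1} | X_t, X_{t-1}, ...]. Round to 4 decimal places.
E[X_{t+1} \mid \mathcal F_t] = -0.3960

For an AR(p) model X_t = c + sum_i phi_i X_{t-i} + eps_t, the
one-step-ahead conditional mean is
  E[X_{t+1} | X_t, ...] = c + sum_i phi_i X_{t+1-i}.
Substitute known values:
  E[X_{t+1} | ...] = (0.099) * (-4)
                   = -0.3960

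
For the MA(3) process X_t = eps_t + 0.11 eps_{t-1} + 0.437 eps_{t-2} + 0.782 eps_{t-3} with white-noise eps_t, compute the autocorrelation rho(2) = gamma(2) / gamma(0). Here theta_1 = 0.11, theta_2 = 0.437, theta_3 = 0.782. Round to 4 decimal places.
\rho(2) = 0.2882

For an MA(q) process with theta_0 = 1, the autocovariance is
  gamma(k) = sigma^2 * sum_{i=0..q-k} theta_i * theta_{i+k},
and rho(k) = gamma(k) / gamma(0). Sigma^2 cancels.
  numerator   = (1)*(0.437) + (0.11)*(0.782) = 0.52302.
  denominator = (1)^2 + (0.11)^2 + (0.437)^2 + (0.782)^2 = 1.814593.
  rho(2) = 0.52302 / 1.814593 = 0.2882.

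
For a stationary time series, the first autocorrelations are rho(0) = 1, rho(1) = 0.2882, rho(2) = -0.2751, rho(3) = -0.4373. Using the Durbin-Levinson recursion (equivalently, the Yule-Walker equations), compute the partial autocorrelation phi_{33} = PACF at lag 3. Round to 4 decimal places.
\phi_{33} = -0.2760

The PACF at lag k is phi_{kk}, the last component of the solution
to the Yule-Walker system G_k phi = r_k where
  (G_k)_{ij} = rho(|i - j|), (r_k)_i = rho(i), i,j = 1..k.
Equivalently, Durbin-Levinson gives phi_{kk} iteratively:
  phi_{11} = rho(1)
  phi_{kk} = [rho(k) - sum_{j=1..k-1} phi_{k-1,j} rho(k-j)]
            / [1 - sum_{j=1..k-1} phi_{k-1,j} rho(j)],
  phi_{k,j} = phi_{k-1,j} - phi_{kk} phi_{k-1,k-j},  j = 1..k-1.
Step k = 1:
  phi_11 = rho(1) = 0.2882.
Step k = 2:
  phi_22 = [rho(2) - phi_11 rho(1)] / [1 - phi_11 rho(1)] = [-0.2751 - (0.2882)(0.2882)] / [1 - (0.2882)(0.2882)]
         = -0.35815924 / 0.91694076 = -0.390602.
  Update: phi_21 = phi_11 - phi_22 phi_11 = 0.2882 - (-0.390602)(0.2882) = 0.400772.
Step k = 3:
  phi_33 = [rho(3) - phi_21 rho(2) - phi_22 rho(1)] / [1 - phi_21 rho(1) - phi_22 rho(2)]
    numerator   = -0.4373 - (0.400772)(-0.2751) - (-0.390602)(0.2882) = -0.21447613
    denominator = 1 - (0.400772)(0.2882) - (-0.390602)(-0.2751) = 0.77704291
  phi_33 = -0.21447613 / 0.77704291 = -0.276.
Therefore phi_{33} = -0.2760.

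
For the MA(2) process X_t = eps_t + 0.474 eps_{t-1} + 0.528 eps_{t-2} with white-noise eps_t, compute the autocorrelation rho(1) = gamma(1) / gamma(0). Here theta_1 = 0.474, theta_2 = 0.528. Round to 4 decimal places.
\rho(1) = 0.4817

For an MA(q) process with theta_0 = 1, the autocovariance is
  gamma(k) = sigma^2 * sum_{i=0..q-k} theta_i * theta_{i+k},
and rho(k) = gamma(k) / gamma(0). Sigma^2 cancels.
  numerator   = (1)*(0.474) + (0.474)*(0.528) = 0.724272.
  denominator = (1)^2 + (0.474)^2 + (0.528)^2 = 1.50346.
  rho(1) = 0.724272 / 1.50346 = 0.4817.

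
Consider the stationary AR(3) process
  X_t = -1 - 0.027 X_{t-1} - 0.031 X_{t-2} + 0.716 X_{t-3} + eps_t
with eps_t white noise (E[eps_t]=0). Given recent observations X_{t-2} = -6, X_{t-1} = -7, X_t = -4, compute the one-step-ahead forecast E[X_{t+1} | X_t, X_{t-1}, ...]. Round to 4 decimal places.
E[X_{t+1} \mid \mathcal F_t] = -4.9710

For an AR(p) model X_t = c + sum_i phi_i X_{t-i} + eps_t, the
one-step-ahead conditional mean is
  E[X_{t+1} | X_t, ...] = c + sum_i phi_i X_{t+1-i}.
Substitute known values:
  E[X_{t+1} | ...] = -1 + (-0.027) * (-4) + (-0.031) * (-7) + (0.716) * (-6)
                   = -4.9710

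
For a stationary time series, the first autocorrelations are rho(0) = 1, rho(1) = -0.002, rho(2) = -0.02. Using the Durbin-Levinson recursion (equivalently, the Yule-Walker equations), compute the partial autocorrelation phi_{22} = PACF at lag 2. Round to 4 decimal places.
\phi_{22} = -0.0200

The PACF at lag k is phi_{kk}, the last component of the solution
to the Yule-Walker system G_k phi = r_k where
  (G_k)_{ij} = rho(|i - j|), (r_k)_i = rho(i), i,j = 1..k.
Equivalently, Durbin-Levinson gives phi_{kk} iteratively:
  phi_{11} = rho(1)
  phi_{kk} = [rho(k) - sum_{j=1..k-1} phi_{k-1,j} rho(k-j)]
            / [1 - sum_{j=1..k-1} phi_{k-1,j} rho(j)],
  phi_{k,j} = phi_{k-1,j} - phi_{kk} phi_{k-1,k-j},  j = 1..k-1.
Step k = 1:
  phi_11 = rho(1) = -0.002.
Step k = 2:
  phi_22 = [rho(2) - phi_11 rho(1)] / [1 - phi_11 rho(1)] = [-0.02 - (-0.002)(-0.002)] / [1 - (-0.002)(-0.002)]
         = -0.020004 / 0.999996 = -0.02.
Therefore phi_{22} = -0.0200.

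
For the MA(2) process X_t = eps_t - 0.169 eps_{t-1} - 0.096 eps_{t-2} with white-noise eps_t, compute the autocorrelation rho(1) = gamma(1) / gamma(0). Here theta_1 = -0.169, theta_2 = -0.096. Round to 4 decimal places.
\rho(1) = -0.1472

For an MA(q) process with theta_0 = 1, the autocovariance is
  gamma(k) = sigma^2 * sum_{i=0..q-k} theta_i * theta_{i+k},
and rho(k) = gamma(k) / gamma(0). Sigma^2 cancels.
  numerator   = (1)*(-0.169) + (-0.169)*(-0.096) = -0.152776.
  denominator = (1)^2 + (-0.169)^2 + (-0.096)^2 = 1.037777.
  rho(1) = -0.152776 / 1.037777 = -0.1472.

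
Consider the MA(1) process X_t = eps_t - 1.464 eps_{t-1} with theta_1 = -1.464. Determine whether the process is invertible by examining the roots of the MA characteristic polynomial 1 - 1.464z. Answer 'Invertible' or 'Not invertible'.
\text{Not invertible}

The MA(q) characteristic polynomial is P(z) = 1 - 1.464z.
Invertibility requires all roots to lie outside the unit circle, i.e. |z| > 1 for every root.
This is linear in z: 1 + (-1.464) z = 0  =>  z = -1/(-1.464) = 0.68306,  |z| = 0.68306.
Moduli of all roots: 0.6831.
All moduli strictly greater than 1? No.
Verdict: Not invertible.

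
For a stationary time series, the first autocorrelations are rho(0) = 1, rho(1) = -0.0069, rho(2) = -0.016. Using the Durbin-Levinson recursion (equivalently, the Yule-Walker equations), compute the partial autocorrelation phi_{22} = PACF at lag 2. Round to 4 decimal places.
\phi_{22} = -0.0160

The PACF at lag k is phi_{kk}, the last component of the solution
to the Yule-Walker system G_k phi = r_k where
  (G_k)_{ij} = rho(|i - j|), (r_k)_i = rho(i), i,j = 1..k.
Equivalently, Durbin-Levinson gives phi_{kk} iteratively:
  phi_{11} = rho(1)
  phi_{kk} = [rho(k) - sum_{j=1..k-1} phi_{k-1,j} rho(k-j)]
            / [1 - sum_{j=1..k-1} phi_{k-1,j} rho(j)],
  phi_{k,j} = phi_{k-1,j} - phi_{kk} phi_{k-1,k-j},  j = 1..k-1.
Step k = 1:
  phi_11 = rho(1) = -0.0069.
Step k = 2:
  phi_22 = [rho(2) - phi_11 rho(1)] / [1 - phi_11 rho(1)] = [-0.016 - (-0.0069)(-0.0069)] / [1 - (-0.0069)(-0.0069)]
         = -0.01604761 / 0.99995239 = -0.016.
Therefore phi_{22} = -0.0160.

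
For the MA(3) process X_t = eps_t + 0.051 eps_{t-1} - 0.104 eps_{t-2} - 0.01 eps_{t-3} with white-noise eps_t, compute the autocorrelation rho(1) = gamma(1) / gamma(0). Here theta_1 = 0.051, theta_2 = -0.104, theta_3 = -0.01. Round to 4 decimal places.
\rho(1) = 0.0461

For an MA(q) process with theta_0 = 1, the autocovariance is
  gamma(k) = sigma^2 * sum_{i=0..q-k} theta_i * theta_{i+k},
and rho(k) = gamma(k) / gamma(0). Sigma^2 cancels.
  numerator   = (1)*(0.051) + (0.051)*(-0.104) + (-0.104)*(-0.01) = 0.046736.
  denominator = (1)^2 + (0.051)^2 + (-0.104)^2 + (-0.01)^2 = 1.013517.
  rho(1) = 0.046736 / 1.013517 = 0.0461.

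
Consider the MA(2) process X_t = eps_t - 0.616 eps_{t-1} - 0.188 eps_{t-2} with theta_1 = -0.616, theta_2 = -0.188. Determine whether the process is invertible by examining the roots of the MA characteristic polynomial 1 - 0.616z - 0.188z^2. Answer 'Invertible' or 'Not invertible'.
\text{Invertible}

The MA(q) characteristic polynomial is P(z) = 1 - 0.616z - 0.188z^2.
Invertibility requires all roots to lie outside the unit circle, i.e. |z| > 1 for every root.
Set 1 + (-0.616) z + (-0.188) z^2 = 0, i.e. a z^2 + b z + c = 0 with a = -0.188, b = -0.616, c = 1.
Discriminant D = b^2 - 4ac = (-0.616)^2 - 4*(-0.188)*1 = 0.379456 - (-0.752) = 1.131456.
D >= 0, so the roots are real: z = (-b +/- sqrt(D)) / (2a) = (0.616 +/- 1.063699) / (-0.376).
  z_1 = (0.616 + 1.063699) / (-0.376) = -4.4673,   |z_1| = 4.4673.
  z_2 = (0.616 - 1.063699) / (-0.376) = 1.1907,   |z_2| = 1.1907.
Moduli of all roots: 4.4673, 1.1907.
All moduli strictly greater than 1? Yes.
Verdict: Invertible.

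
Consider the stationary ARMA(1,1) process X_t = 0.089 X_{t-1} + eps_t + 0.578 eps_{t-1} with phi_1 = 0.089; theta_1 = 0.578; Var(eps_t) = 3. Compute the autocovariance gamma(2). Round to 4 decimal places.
\gamma(2) = 0.1887

Multiply the model equation by X_{t-k} and take expectations. With theta_0 = psi_0 = 1 and psi_j the MA(infinity) weights, this gives
  gamma(k) - sum_i phi_i gamma(k-i) = c_k,
  c_k = sigma^2 * sum_{j=k..q} theta_j psi_{j-k}   (c_k = 0 for k > q),
using gamma(-m) = gamma(m).
psi-weights needed (psi_j = theta_j + sum_i phi_i psi_{j-i}):
  psi_1 = theta_1 + phi_1 = 0.578 + (0.089) = 0.667
Right-hand sides:
  c_0 = sigma^2 (1 + theta_1 psi_1) = 3 * (1 + (0.578)(0.667)) = 3 * 1.385526 = 4.156578
  c_1 = sigma^2 theta_1 = 3 * (0.578) = 1.734
  c_2 = 0
Equations for k = 0 and k = 1 (AR order 1):
  gamma(0) = phi_1 gamma(1) + c_0
  gamma(1) = phi_1 gamma(0) + c_1
Substituting the second into the first: gamma(0) (1 - phi_1^2) = c_0 + phi_1 c_1, so
  gamma(0) = (c_0 + phi_1 c_1) / (1 - phi_1^2) = (4.156578 + (0.089)(1.734)) / (1 - (0.089)^2) = 4.310904 / 0.992079 = 4.345323.
  gamma(1) = phi_1 gamma(0) + c_1 = (0.089)(4.345323) + (1.734) = 2.120734.
For k = 2 (> q): gamma(2) = phi_1 gamma(1) = (0.089)(2.120734) = 0.188745.
Therefore gamma(2) = 0.1887 (to 4 decimal places).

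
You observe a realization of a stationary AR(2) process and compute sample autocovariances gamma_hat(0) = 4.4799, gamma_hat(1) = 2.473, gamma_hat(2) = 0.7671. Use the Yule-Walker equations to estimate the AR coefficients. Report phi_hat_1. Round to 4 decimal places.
\hat\phi_{1} = 0.6580

The Yule-Walker equations for an AR(p) process read, in matrix form,
  Gamma_p phi = r_p,   with   (Gamma_p)_{ij} = gamma(|i - j|),
                       (r_p)_i = gamma(i),   i,j = 1..p.
Substitute the sample gammas (Toeplitz matrix and right-hand side of size 2):
  Gamma_p = [[4.4799, 2.473], [2.473, 4.4799]]
  r_p     = [2.473, 0.7671]
Written out:
  4.4799 phi_1 + 2.473 phi_2 = 2.473
  2.473 phi_1 + 4.4799 phi_2 = 0.7671
Solve by Cramer's rule:
  det = gamma(0)^2 - gamma(1)^2 = (4.4799)^2 - (2.473)^2 = 20.06950401 - 6.115729 = 13.95377501
  phi_hat_1 = [gamma(1) gamma(0) - gamma(1) gamma(2)] / det = [(2.473)(4.4799) - (2.473)(0.7671)] / 13.95377501 = 9.1817544 / 13.95377501 = 0.658
  phi_hat_2 = [gamma(0) gamma(2) - gamma(1)^2] / det = [(4.4799)(0.7671) - (2.473)^2] / 13.95377501 = -2.67919771 / 13.95377501 = -0.192
So phi_hat = [0.6580, -0.1920].
Therefore phi_hat_1 = 0.6580.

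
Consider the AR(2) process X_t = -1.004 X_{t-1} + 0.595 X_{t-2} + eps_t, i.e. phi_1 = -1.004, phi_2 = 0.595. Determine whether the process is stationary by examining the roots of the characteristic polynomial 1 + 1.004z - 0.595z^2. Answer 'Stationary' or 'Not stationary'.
\text{Not stationary}

The AR(p) characteristic polynomial is P(z) = 1 + 1.004z - 0.595z^2.
Stationarity requires all roots to lie outside the unit circle, i.e. |z| > 1 for every root.
Set 1 + (1.004) z + (-0.595) z^2 = 0, i.e. a z^2 + b z + c = 0 with a = -0.595, b = 1.004, c = 1.
Discriminant D = b^2 - 4ac = (1.004)^2 - 4*(-0.595)*1 = 1.008016 - (-2.38) = 3.388016.
D >= 0, so the roots are real: z = (-b +/- sqrt(D)) / (2a) = (-1.004 +/- 1.840656) / (-1.19).
  z_1 = (-1.004 + 1.840656) / (-1.19) = -0.7031,   |z_1| = 0.7031.
  z_2 = (-1.004 - 1.840656) / (-1.19) = 2.3905,   |z_2| = 2.3905.
Moduli of all roots: 0.7031, 2.3905.
All moduli strictly greater than 1? No.
Verdict: Not stationary.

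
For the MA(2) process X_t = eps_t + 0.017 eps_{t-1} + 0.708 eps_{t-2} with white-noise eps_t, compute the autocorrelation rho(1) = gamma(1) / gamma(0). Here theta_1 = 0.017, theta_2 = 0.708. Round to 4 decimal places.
\rho(1) = 0.0193

For an MA(q) process with theta_0 = 1, the autocovariance is
  gamma(k) = sigma^2 * sum_{i=0..q-k} theta_i * theta_{i+k},
and rho(k) = gamma(k) / gamma(0). Sigma^2 cancels.
  numerator   = (1)*(0.017) + (0.017)*(0.708) = 0.029036.
  denominator = (1)^2 + (0.017)^2 + (0.708)^2 = 1.501553.
  rho(1) = 0.029036 / 1.501553 = 0.0193.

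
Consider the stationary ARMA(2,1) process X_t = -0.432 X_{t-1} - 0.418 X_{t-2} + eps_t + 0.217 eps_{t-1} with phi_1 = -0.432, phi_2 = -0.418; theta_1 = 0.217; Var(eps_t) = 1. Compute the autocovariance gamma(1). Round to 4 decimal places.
\gamma(1) = -0.2192

Multiply the model equation by X_{t-k} and take expectations. With theta_0 = psi_0 = 1 and psi_j the MA(infinity) weights, this gives
  gamma(k) - sum_i phi_i gamma(k-i) = c_k,
  c_k = sigma^2 * sum_{j=k..q} theta_j psi_{j-k}   (c_k = 0 for k > q),
using gamma(-m) = gamma(m).
psi-weights needed (psi_j = theta_j + sum_i phi_i psi_{j-i}):
  psi_1 = theta_1 + phi_1 = 0.217 + (-0.432) = -0.215
Right-hand sides:
  c_0 = sigma^2 (1 + theta_1 psi_1) = 1 * (1 + (0.217)(-0.215)) = 1 * 0.953345 = 0.953345
  c_1 = sigma^2 theta_1 = 1 * (0.217) = 0.217
  c_2 = 0
Equations for k = 0, 1, 2 (AR order 2, c_2 = 0):
  (E0) gamma(0) = phi_1 gamma(1) + phi_2 gamma(2) + c_0
  (E1) gamma(1) = phi_1 gamma(0) + phi_2 gamma(1) + c_1
  (E2) gamma(2) = phi_1 gamma(1) + phi_2 gamma(0)
From (E1): gamma(1) = A gamma(0) + B with
  A = phi_1 / (1 - phi_2) = -0.432 / 1.418 = -0.304654,   B = c_1 / (1 - phi_2) = 0.217 / 1.418 = 0.153032.
Insert (E2) into (E0): gamma(0) (1 - phi_2^2) = phi_1 (1 + phi_2) gamma(1) + c_0.
  phi_1 (1 + phi_2) = (-0.432)(0.582) = -0.251424,   1 - phi_2^2 = 0.825276.
Replace gamma(1) by A gamma(0) + B and collect gamma(0):
  gamma(0) [0.825276 - (-0.251424)(-0.304654)] = (-0.251424)(0.153032) + 0.953345
  gamma(0) * 0.748679 = 0.914869
  gamma(0) = 0.914869 / 0.748679 = 1.221978.
  gamma(1) = A gamma(0) + B = (-0.304654)(1.221978) + (0.153032) = -0.219249.
Therefore gamma(1) = -0.2192 (to 4 decimal places).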